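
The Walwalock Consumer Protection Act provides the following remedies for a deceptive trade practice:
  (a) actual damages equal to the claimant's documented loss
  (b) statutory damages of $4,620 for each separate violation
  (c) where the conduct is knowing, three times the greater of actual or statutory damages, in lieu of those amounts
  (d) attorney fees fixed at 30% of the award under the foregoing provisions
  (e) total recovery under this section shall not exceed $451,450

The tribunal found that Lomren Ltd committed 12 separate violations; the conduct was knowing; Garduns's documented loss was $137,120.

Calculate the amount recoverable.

Statutory damages: 12 × $4,620 = $55,440
Greater of actual damages ($137,120) or statutory damages ($55,440): $137,120
Trebled: 3 × $137,120 = $411,360
Attorney fees: 30% of $411,360 = $123,408
Total before cap: $411,360 + $123,408 = $534,768
Cap at $451,450: $534,768 exceeds the cap → $451,450

Total recovery: $451,450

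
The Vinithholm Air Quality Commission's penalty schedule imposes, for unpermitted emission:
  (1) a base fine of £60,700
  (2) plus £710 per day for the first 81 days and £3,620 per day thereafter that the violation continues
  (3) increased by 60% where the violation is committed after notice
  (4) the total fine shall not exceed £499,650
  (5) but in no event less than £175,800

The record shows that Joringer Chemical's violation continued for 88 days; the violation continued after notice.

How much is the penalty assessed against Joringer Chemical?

First 81 days: 81 × £710 = £57,510
Remaining days: (88 − 81) × £3,620 = £25,340
Per-day component: £57,510 + £25,340 = £82,850
Base plus per-day: £60,700 + £82,850 = £143,550
Enhancement: 60% of £143,550 = £86,130
Enhanced fine: £143,550 + £86,130 = £229,680
Cap at £499,650: £229,680 is within the cap, no reduction.
Minimum £175,800: £229,680 meets the minimum, no increase.

£229,680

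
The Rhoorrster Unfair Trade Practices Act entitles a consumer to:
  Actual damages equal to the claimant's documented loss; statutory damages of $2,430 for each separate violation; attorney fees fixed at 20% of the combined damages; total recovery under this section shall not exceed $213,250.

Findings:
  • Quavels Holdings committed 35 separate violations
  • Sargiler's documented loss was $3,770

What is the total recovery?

$106,584

Statutory damages: 35 × $2,430 = $85,050
Combined damages: $3,770 + $85,050 = $88,820
Attorney fees: 20% of $88,820 = $17,764
Total before cap: $88,820 + $17,764 = $106,584
Cap at $213,250: $106,584 is within the cap, no reduction.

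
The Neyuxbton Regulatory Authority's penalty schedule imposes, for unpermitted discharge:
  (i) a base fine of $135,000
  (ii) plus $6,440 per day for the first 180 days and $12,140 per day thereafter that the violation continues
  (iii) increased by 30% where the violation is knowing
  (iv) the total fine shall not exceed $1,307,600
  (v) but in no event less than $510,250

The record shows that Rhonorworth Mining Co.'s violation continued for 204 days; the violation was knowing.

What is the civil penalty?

$1,307,600

First 180 days: 180 × $6,440 = $1,159,200
Remaining days: (204 − 180) × $12,140 = $291,360
Per-day component: $1,159,200 + $291,360 = $1,450,560
Base plus per-day: $135,000 + $1,450,560 = $1,585,560
Enhancement: 30% of $1,585,560 = $475,668
Enhanced fine: $1,585,560 + $475,668 = $2,061,228
Cap at $1,307,600: $2,061,228 exceeds the cap → $1,307,600
Minimum $510,250: $1,307,600 meets the minimum, no increase.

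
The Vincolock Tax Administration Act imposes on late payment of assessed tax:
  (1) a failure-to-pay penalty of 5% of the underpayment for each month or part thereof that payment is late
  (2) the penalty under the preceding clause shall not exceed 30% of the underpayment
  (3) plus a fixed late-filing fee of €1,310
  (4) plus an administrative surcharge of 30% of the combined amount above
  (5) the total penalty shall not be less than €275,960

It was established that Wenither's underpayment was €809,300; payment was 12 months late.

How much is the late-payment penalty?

Accrued rate: 5% × 12 = 60%, capped at 30% → 30%
Failure-to-pay penalty: 30% of €809,300 = €242,790
Penalty before surcharge: €242,790 + €1,310 = €244,100
Administrative surcharge: 30% of €244,100 = €73,230
Total penalty: €244,100 + €73,230 = €317,330
Minimum €275,960: €317,330 meets the minimum, no increase.

€317,330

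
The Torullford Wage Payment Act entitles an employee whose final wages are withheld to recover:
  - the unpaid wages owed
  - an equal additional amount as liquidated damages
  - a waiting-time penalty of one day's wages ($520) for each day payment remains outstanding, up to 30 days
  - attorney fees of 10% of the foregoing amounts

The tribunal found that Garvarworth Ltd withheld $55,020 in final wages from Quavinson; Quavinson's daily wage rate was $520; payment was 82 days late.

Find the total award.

$138,204

Liquidated damages (equal amount): $55,020
Penalty days: min(82, 30) = 30
Waiting-time penalty: 30 × $520 = $15,600
Subtotal: $55,020 + $55,020 + $15,600 = $125,640
Attorney fees: 10% of $125,640 = $12,564
Total award: $125,640 + $12,564 = $138,204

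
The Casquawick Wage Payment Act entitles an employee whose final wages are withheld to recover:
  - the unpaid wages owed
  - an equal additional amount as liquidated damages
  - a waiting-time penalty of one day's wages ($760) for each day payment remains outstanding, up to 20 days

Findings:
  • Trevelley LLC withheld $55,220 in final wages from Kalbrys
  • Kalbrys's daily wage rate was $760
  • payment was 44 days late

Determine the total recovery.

$125,640

Liquidated damages (equal amount): $55,220
Penalty days: min(44, 20) = 20
Waiting-time penalty: 20 × $760 = $15,200
Total award: $55,220 + $55,220 + $15,200 = $125,640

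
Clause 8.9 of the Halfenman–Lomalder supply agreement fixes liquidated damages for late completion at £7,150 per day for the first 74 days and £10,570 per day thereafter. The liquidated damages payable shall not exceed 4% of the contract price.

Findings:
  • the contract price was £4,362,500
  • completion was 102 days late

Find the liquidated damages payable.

£174,500

First 74 days: 74 × £7,150 = £529,100
Remaining days: (102 − 74) × £10,570 = £295,960
Accrued per-day damages: £529,100 + £295,960 = £825,060
Cap: 4% of £4,362,500 = £174,500
Cap at £174,500: £825,060 exceeds the cap → £174,500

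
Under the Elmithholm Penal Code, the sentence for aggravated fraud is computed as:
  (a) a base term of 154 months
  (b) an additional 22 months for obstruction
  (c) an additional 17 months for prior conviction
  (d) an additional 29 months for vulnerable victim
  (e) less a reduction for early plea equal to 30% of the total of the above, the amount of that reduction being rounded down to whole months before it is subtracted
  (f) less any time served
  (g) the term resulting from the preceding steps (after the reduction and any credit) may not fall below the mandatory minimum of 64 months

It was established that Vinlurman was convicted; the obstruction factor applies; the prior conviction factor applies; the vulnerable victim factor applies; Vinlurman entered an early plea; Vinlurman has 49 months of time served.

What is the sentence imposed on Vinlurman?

Obstruction enhancement: +22 months
Prior conviction enhancement: +17 months
Vulnerable victim enhancement: +29 months
Adjusted term: 154 months + 22 months + 17 months + 29 months = 222 months
Early plea reduction: 30% of 222 months = 66 months (rounded down)
After reduction: 222 − 66 = 156 months
Less time served: 156 months − 49 months = 107 months
Minimum 64 months: 107 months meets the minimum, no increase.

107 months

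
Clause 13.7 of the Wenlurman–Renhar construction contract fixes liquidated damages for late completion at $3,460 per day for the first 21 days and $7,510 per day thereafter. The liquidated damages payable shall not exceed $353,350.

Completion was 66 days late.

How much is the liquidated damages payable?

$353,350

First 21 days: 21 × $3,460 = $72,660
Remaining days: (66 − 21) × $7,510 = $337,950
Accrued per-day damages: $72,660 + $337,950 = $410,610
Cap at $353,350: $410,610 exceeds the cap → $353,350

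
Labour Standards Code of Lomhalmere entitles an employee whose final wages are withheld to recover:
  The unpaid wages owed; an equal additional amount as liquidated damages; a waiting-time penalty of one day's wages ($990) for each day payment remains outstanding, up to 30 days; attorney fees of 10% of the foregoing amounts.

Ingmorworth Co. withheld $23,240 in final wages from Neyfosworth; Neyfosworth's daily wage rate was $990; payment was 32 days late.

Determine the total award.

Liquidated damages (equal amount): $23,240
Penalty days: min(32, 30) = 30
Waiting-time penalty: 30 × $990 = $29,700
Subtotal: $23,240 + $23,240 + $29,700 = $76,180
Attorney fees: 10% of $76,180 = $7,618
Total award: $76,180 + $7,618 = $83,798

$83,798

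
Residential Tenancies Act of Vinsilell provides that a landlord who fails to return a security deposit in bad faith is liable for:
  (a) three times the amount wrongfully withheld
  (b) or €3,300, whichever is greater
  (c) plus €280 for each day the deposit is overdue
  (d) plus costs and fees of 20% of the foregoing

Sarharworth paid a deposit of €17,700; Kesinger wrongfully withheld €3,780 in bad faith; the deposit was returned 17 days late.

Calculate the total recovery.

Trebled: 3 × €3,780 = €11,340
Minimum €3,300: €11,340 meets the minimum, no increase.
Late-return penalty: 17 × €280 = €4,760
Damages plus late penalty: €11,340 + €4,760 = €16,100
Costs and fees: 20% of €16,100 = €3,220
Total recovery: €16,100 + €3,220 = €19,320

€19,320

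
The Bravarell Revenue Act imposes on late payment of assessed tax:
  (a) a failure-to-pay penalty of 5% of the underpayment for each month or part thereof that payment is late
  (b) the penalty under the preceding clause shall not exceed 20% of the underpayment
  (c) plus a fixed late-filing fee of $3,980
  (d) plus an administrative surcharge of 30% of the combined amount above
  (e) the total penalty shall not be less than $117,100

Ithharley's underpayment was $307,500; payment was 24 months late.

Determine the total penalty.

$117,100

Accrued rate: 5% × 24 = 120%, capped at 20% → 20%
Failure-to-pay penalty: 20% of $307,500 = $61,500
Penalty before surcharge: $61,500 + $3,980 = $65,480
Administrative surcharge: 30% of $65,480 = $19,644
Total penalty: $65,480 + $19,644 = $85,124
Minimum $117,100: $85,124 is below the minimum → $117,100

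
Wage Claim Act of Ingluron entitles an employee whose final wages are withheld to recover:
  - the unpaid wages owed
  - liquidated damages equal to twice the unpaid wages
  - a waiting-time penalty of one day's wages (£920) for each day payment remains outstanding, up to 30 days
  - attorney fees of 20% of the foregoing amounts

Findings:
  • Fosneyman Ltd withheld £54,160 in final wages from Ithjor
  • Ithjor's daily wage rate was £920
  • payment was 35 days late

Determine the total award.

Total award: £228,096

Doubled: 2 × £54,160 = £108,320
Penalty days: min(35, 30) = 30
Waiting-time penalty: 30 × £920 = £27,600
Subtotal: £54,160 + £108,320 + £27,600 = £190,080
Attorney fees: 20% of £190,080 = £38,016
Total award: £190,080 + £38,016 = £228,096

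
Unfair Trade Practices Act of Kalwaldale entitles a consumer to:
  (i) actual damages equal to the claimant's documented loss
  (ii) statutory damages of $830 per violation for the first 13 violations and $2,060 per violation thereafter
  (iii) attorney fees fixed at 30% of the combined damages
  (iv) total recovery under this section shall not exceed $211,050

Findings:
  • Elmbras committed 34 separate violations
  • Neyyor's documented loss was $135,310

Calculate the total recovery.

First 13 violations: 13 × $830 = $10,790
Remaining violations: (34 − 13) × $2,060 = $43,260
Statutory damages: $10,790 + $43,260 = $54,050
Combined damages: $135,310 + $54,050 = $189,360
Attorney fees: 30% of $189,360 = $56,808
Total before cap: $189,360 + $56,808 = $246,168
Cap at $211,050: $246,168 exceeds the cap → $211,050

Total recovery: $211,050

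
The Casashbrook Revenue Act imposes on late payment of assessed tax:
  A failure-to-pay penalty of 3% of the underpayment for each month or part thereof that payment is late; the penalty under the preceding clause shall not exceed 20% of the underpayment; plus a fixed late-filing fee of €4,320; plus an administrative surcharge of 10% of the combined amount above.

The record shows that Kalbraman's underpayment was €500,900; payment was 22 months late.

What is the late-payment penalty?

€114,950

Accrued rate: 3% × 22 = 66%, capped at 20% → 20%
Failure-to-pay penalty: 20% of €500,900 = €100,180
Penalty before surcharge: €100,180 + €4,320 = €104,500
Administrative surcharge: 10% of €104,500 = €10,450
Total penalty: €104,500 + €10,450 = €114,950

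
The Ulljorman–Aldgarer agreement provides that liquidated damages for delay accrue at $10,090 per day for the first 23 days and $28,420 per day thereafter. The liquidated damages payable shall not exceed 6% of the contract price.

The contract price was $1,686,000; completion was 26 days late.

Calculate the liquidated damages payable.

$101,160

First 23 days: 23 × $10,090 = $232,070
Remaining days: (26 − 23) × $28,420 = $85,260
Accrued per-day damages: $232,070 + $85,260 = $317,330
Cap: 6% of $1,686,000 = $101,160
Cap at $101,160: $317,330 exceeds the cap → $101,160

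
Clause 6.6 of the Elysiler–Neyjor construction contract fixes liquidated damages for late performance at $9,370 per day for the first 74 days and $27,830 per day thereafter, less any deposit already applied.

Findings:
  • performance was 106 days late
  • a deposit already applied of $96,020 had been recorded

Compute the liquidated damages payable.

$1,487,920

First 74 days: 74 × $9,370 = $693,380
Remaining days: (106 − 74) × $27,830 = $890,560
Accrued per-day damages: $693,380 + $890,560 = $1,583,940
Less deposit already applied: $1,583,940 − $96,020 = $1,487,920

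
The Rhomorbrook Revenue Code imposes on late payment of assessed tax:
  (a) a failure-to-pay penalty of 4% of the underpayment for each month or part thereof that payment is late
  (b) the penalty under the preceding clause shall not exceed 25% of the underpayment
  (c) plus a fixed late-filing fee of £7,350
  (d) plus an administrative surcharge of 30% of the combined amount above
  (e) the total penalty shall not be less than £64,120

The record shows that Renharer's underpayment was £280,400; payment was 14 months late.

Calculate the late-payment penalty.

£100,685

Accrued rate: 4% × 14 = 56%, capped at 25% → 25%
Failure-to-pay penalty: 25% of £280,400 = £70,100
Penalty before surcharge: £70,100 + £7,350 = £77,450
Administrative surcharge: 30% of £77,450 = £23,235
Total penalty: £77,450 + £23,235 = £100,685
Minimum £64,120: £100,685 meets the minimum, no increase.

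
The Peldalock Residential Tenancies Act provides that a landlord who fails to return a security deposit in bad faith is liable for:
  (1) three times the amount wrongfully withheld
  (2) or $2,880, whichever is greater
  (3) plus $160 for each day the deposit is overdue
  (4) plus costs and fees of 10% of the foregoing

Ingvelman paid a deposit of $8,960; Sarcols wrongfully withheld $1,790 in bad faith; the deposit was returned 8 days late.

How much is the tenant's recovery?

Trebled: 3 × $1,790 = $5,370
Minimum $2,880: $5,370 meets the minimum, no increase.
Late-return penalty: 8 × $160 = $1,280
Damages plus late penalty: $5,370 + $1,280 = $6,650
Costs and fees: 10% of $6,650 = $665
Total recovery: $6,650 + $665 = $7,315

$7,315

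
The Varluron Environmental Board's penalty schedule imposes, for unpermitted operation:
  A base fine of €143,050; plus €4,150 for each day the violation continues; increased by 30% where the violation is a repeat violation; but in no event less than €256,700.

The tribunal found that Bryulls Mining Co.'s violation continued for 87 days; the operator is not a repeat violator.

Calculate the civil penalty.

Per-day component: 87 × €4,150 = €361,050
Base plus per-day: €143,050 + €361,050 = €504,100
The operator is not a repeat violator: no 30% increase.
Minimum €256,700: €504,100 meets the minimum, no increase.

€504,100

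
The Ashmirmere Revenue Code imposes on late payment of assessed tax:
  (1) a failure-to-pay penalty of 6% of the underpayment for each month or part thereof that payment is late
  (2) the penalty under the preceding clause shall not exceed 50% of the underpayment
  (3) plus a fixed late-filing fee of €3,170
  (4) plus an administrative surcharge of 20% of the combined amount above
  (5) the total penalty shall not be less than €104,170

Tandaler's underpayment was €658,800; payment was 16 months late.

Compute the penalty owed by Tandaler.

€399,084

Accrued rate: 6% × 16 = 96%, capped at 50% → 50%
Failure-to-pay penalty: 50% of €658,800 = €329,400
Penalty before surcharge: €329,400 + €3,170 = €332,570
Administrative surcharge: 20% of €332,570 = €66,514
Total penalty: €332,570 + €66,514 = €399,084
Minimum €104,170: €399,084 meets the minimum, no increase.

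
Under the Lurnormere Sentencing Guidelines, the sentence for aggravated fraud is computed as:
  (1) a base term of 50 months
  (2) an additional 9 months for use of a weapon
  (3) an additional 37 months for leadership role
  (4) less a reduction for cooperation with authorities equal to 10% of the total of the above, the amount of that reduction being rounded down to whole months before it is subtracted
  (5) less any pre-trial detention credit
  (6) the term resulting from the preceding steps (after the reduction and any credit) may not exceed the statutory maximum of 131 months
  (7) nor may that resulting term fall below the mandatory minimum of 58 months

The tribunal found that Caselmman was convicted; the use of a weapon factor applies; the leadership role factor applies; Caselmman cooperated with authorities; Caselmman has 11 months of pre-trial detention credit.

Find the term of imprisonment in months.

76 months

Use of a weapon enhancement: +9 months
Leadership role enhancement: +37 months
Adjusted term: 50 months + 9 months + 37 months = 96 months
Cooperation with authorities reduction: 10% of 96 months = 9 months (rounded down)
After reduction: 96 − 9 = 87 months
Less pre-trial detention credit: 87 months − 11 months = 76 months
Cap at 131 months: 76 months is within the cap, no reduction.
Minimum 58 months: 76 months meets the minimum, no increase.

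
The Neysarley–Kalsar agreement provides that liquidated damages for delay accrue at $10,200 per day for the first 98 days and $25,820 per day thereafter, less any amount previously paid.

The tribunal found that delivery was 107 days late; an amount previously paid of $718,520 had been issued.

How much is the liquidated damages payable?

$513,460

First 98 days: 98 × $10,200 = $999,600
Remaining days: (107 − 98) × $25,820 = $232,380
Accrued per-day damages: $999,600 + $232,380 = $1,231,980
Less amount previously paid: $1,231,980 − $718,520 = $513,460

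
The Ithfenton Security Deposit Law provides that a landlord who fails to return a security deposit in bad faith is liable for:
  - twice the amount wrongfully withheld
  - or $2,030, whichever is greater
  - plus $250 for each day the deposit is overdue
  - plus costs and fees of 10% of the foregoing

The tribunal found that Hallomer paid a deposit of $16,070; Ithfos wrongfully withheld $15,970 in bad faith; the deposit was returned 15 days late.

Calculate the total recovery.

Doubled: 2 × $15,970 = $31,940
Minimum $2,030: $31,940 meets the minimum, no increase.
Late-return penalty: 15 × $250 = $3,750
Damages plus late penalty: $31,940 + $3,750 = $35,690
Costs and fees: 10% of $35,690 = $3,569
Total recovery: $35,690 + $3,569 = $39,259

$39,259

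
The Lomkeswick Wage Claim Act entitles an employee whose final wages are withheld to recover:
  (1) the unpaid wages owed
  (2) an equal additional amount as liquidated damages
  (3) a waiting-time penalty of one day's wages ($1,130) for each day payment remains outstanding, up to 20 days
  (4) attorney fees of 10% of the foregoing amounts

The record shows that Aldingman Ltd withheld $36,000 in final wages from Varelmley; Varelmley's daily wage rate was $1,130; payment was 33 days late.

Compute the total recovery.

Liquidated damages (equal amount): $36,000
Penalty days: min(33, 20) = 20
Waiting-time penalty: 20 × $1,130 = $22,600
Subtotal: $36,000 + $36,000 + $22,600 = $94,600
Attorney fees: 10% of $94,600 = $9,460
Total award: $94,600 + $9,460 = $104,060

$104,060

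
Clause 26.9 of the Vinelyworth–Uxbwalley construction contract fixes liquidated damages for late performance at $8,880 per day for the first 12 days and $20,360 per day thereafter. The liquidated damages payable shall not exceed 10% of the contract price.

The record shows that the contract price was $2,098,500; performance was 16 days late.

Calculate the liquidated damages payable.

$188,000

First 12 days: 12 × $8,880 = $106,560
Remaining days: (16 − 12) × $20,360 = $81,440
Accrued per-day damages: $106,560 + $81,440 = $188,000
Cap: 10% of $2,098,500 = $209,850
Cap at $209,850: $188,000 is within the cap, no reduction.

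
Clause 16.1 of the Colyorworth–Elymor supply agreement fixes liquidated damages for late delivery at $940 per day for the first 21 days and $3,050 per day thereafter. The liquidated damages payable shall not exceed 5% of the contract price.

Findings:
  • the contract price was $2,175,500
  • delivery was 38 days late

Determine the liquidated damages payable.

$71,590

First 21 days: 21 × $940 = $19,740
Remaining days: (38 − 21) × $3,050 = $51,850
Accrued per-day damages: $19,740 + $51,850 = $71,590
Cap: 5% of $2,175,500 = $108,775
Cap at $108,775: $71,590 is within the cap, no reduction.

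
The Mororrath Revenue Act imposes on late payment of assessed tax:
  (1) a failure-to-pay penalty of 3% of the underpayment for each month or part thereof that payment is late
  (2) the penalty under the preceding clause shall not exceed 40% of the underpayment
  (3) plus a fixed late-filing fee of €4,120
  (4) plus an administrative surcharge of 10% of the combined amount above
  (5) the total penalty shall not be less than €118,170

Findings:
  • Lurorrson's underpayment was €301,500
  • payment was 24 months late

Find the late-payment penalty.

Accrued rate: 3% × 24 = 72%, capped at 40% → 40%
Failure-to-pay penalty: 40% of €301,500 = €120,600
Penalty before surcharge: €120,600 + €4,120 = €124,720
Administrative surcharge: 10% of €124,720 = €12,472
Total penalty: €124,720 + €12,472 = €137,192
Minimum €118,170: €137,192 meets the minimum, no increase.

€137,192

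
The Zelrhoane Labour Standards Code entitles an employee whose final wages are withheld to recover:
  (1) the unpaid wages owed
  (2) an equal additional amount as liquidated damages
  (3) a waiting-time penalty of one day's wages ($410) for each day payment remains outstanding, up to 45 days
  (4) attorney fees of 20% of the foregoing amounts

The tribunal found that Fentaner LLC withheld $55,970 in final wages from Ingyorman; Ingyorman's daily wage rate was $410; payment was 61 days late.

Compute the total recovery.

$156,468

Liquidated damages (equal amount): $55,970
Penalty days: min(61, 45) = 45
Waiting-time penalty: 45 × $410 = $18,450
Subtotal: $55,970 + $55,970 + $18,450 = $130,390
Attorney fees: 20% of $130,390 = $26,078
Total award: $130,390 + $26,078 = $156,468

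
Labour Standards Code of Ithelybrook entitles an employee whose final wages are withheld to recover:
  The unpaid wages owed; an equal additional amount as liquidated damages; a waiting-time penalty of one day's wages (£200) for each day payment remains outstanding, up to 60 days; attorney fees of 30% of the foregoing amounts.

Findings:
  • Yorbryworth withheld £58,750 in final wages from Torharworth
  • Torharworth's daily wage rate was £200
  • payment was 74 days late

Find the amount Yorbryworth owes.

£168,350

Liquidated damages (equal amount): £58,750
Penalty days: min(74, 60) = 60
Waiting-time penalty: 60 × £200 = £12,000
Subtotal: £58,750 + £58,750 + £12,000 = £129,500
Attorney fees: 30% of £129,500 = £38,850
Total award: £129,500 + £38,850 = £168,350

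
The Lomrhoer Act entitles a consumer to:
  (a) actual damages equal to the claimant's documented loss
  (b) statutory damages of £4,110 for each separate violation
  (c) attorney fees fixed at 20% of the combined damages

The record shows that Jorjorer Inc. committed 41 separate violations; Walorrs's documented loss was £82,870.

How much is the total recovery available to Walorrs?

Statutory damages: 41 × £4,110 = £168,510
Combined damages: £82,870 + £168,510 = £251,380
Attorney fees: 20% of £251,380 = £50,276
Total recovery: £251,380 + £50,276 = £301,656

£301,656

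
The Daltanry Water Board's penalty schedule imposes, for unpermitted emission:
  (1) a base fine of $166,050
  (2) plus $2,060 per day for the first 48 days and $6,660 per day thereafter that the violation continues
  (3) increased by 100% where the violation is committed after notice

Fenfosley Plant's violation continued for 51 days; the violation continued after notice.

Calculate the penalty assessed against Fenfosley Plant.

First 48 days: 48 × $2,060 = $98,880
Remaining days: (51 − 48) × $6,660 = $19,980
Per-day component: $98,880 + $19,980 = $118,860
Base plus per-day: $166,050 + $118,860 = $284,910
Enhancement: 100% of $284,910 = $284,910
Enhanced fine: $284,910 + $284,910 = $569,820

$569,820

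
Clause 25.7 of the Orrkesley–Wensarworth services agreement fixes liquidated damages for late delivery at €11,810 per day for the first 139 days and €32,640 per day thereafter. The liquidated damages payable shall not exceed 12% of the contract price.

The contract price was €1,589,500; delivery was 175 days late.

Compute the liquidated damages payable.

First 139 days: 139 × €11,810 = €1,641,590
Remaining days: (175 − 139) × €32,640 = €1,175,040
Accrued per-day damages: €1,641,590 + €1,175,040 = €2,816,630
Cap: 12% of €1,589,500 = €190,740
Cap at €190,740: €2,816,630 exceeds the cap → €190,740

€190,740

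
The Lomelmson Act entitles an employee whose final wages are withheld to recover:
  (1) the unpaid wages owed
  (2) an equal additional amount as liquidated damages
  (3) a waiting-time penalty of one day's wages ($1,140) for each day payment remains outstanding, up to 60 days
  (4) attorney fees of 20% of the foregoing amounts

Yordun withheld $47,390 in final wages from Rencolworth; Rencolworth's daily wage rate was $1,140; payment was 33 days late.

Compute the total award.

Liquidated damages (equal amount): $47,390
Penalty days: min(33, 60) = 33
Waiting-time penalty: 33 × $1,140 = $37,620
Subtotal: $47,390 + $47,390 + $37,620 = $132,400
Attorney fees: 20% of $132,400 = $26,480
Total award: $132,400 + $26,480 = $158,880

$158,880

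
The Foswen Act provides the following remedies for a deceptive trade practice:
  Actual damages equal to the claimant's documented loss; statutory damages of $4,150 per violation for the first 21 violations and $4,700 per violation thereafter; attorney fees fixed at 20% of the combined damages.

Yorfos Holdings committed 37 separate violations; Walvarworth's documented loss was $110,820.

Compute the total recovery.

$327,804

First 21 violations: 21 × $4,150 = $87,150
Remaining violations: (37 − 21) × $4,700 = $75,200
Statutory damages: $87,150 + $75,200 = $162,350
Combined damages: $110,820 + $162,350 = $273,170
Attorney fees: 20% of $273,170 = $54,634
Total recovery: $273,170 + $54,634 = $327,804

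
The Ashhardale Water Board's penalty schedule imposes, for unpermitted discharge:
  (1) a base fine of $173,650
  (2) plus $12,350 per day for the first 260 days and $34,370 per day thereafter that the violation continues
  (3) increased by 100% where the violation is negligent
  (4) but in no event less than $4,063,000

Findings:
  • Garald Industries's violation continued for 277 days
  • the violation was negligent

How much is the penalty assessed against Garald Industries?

First 260 days: 260 × $12,350 = $3,211,000
Remaining days: (277 − 260) × $34,370 = $584,290
Per-day component: $3,211,000 + $584,290 = $3,795,290
Base plus per-day: $173,650 + $3,795,290 = $3,968,940
Enhancement: 100% of $3,968,940 = $3,968,940
Enhanced fine: $3,968,940 + $3,968,940 = $7,937,880
Minimum $4,063,000: $7,937,880 meets the minimum, no increase.

$7,937,880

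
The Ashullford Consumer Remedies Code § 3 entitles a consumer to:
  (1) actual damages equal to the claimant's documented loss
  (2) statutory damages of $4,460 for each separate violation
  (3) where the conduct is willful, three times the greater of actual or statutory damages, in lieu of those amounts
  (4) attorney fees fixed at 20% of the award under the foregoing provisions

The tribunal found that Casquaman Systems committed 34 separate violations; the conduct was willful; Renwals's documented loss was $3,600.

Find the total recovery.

Statutory damages: 34 × $4,460 = $151,640
Greater of actual damages ($3,600) or statutory damages ($151,640): $151,640
Trebled: 3 × $151,640 = $454,920
Attorney fees: 20% of $454,920 = $90,984
Total recovery: $454,920 + $90,984 = $545,904

$545,904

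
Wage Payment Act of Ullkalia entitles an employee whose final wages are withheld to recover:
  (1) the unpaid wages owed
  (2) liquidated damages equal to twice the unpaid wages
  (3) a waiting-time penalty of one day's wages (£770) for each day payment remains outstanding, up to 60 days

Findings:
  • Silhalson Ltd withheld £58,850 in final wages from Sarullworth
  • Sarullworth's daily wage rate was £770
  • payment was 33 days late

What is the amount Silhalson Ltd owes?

Doubled: 2 × £58,850 = £117,700
Penalty days: min(33, 60) = 33
Waiting-time penalty: 33 × £770 = £25,410
Total award: £58,850 + £117,700 + £25,410 = £201,960

£201,960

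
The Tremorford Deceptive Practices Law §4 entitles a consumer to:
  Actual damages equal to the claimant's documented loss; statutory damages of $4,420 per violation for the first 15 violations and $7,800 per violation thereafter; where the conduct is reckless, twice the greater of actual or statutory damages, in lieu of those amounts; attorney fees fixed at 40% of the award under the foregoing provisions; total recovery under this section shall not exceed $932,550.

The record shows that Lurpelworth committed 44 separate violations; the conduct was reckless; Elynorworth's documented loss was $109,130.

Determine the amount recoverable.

First 15 violations: 15 × $4,420 = $66,300
Remaining violations: (44 − 15) × $7,800 = $226,200
Statutory damages: $66,300 + $226,200 = $292,500
Greater of actual damages ($109,130) or statutory damages ($292,500): $292,500
Doubled: 2 × $292,500 = $585,000
Attorney fees: 40% of $585,000 = $234,000
Total before cap: $585,000 + $234,000 = $819,000
Cap at $932,550: $819,000 is within the cap, no reduction.

$819,000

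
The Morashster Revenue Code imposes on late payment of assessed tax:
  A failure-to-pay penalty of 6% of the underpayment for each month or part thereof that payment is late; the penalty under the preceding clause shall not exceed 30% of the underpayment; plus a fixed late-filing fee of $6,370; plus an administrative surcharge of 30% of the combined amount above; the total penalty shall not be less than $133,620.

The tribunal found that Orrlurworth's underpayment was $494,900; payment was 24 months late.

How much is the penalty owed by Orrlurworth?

Accrued rate: 6% × 24 = 144%, capped at 30% → 30%
Failure-to-pay penalty: 30% of $494,900 = $148,470
Penalty before surcharge: $148,470 + $6,370 = $154,840
Administrative surcharge: 30% of $154,840 = $46,452
Total penalty: $154,840 + $46,452 = $201,292
Minimum $133,620: $201,292 meets the minimum, no increase.

$201,292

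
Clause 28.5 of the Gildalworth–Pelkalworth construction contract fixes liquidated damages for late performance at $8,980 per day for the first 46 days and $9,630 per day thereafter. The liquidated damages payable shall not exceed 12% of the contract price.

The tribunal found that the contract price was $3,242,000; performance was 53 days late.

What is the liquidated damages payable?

First 46 days: 46 × $8,980 = $413,080
Remaining days: (53 − 46) × $9,630 = $67,410
Accrued per-day damages: $413,080 + $67,410 = $480,490
Cap: 12% of $3,242,000 = $389,040
Cap at $389,040: $480,490 exceeds the cap → $389,040

$389,040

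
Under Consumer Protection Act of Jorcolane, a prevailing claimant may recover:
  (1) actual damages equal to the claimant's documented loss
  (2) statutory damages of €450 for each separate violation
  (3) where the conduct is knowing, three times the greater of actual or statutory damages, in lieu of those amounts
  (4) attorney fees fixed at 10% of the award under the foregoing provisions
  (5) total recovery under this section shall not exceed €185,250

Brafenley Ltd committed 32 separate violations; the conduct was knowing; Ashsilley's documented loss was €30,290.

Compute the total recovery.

Statutory damages: 32 × €450 = €14,400
Greater of actual damages (€30,290) or statutory damages (€14,400): €30,290
Trebled: 3 × €30,290 = €90,870
Attorney fees: 10% of €90,870 = €9,087
Total before cap: €90,870 + €9,087 = €99,957
Cap at €185,250: €99,957 is within the cap, no reduction.

€99,957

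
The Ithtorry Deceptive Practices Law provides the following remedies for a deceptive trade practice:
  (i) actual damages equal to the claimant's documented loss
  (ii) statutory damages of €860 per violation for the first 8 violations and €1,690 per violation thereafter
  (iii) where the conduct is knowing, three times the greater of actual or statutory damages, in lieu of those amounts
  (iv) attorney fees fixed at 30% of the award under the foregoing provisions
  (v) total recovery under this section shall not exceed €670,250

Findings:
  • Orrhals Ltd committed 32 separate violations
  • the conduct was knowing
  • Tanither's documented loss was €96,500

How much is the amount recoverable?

First 8 violations: 8 × €860 = €6,880
Remaining violations: (32 − 8) × €1,690 = €40,560
Statutory damages: €6,880 + €40,560 = €47,440
Greater of actual damages (€96,500) or statutory damages (€47,440): €96,500
Trebled: 3 × €96,500 = €289,500
Attorney fees: 30% of €289,500 = €86,850
Total before cap: €289,500 + €86,850 = €376,350
Cap at €670,250: €376,350 is within the cap, no reduction.

€376,350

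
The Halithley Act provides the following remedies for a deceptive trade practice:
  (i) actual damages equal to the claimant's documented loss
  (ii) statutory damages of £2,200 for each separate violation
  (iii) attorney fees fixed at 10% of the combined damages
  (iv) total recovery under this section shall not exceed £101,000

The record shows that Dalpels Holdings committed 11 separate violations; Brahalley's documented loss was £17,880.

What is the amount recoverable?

Total recovery: £46,288

Statutory damages: 11 × £2,200 = £24,200
Combined damages: £17,880 + £24,200 = £42,080
Attorney fees: 10% of £42,080 = £4,208
Total before cap: £42,080 + £4,208 = £46,288
Cap at £101,000: £46,288 is within the cap, no reduction.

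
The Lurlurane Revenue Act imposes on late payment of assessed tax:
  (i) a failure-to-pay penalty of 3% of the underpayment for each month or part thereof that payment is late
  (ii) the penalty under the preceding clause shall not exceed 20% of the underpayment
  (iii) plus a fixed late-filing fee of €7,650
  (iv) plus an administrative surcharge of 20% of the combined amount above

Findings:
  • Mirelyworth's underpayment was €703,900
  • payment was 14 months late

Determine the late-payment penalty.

Accrued rate: 3% × 14 = 42%, capped at 20% → 20%
Failure-to-pay penalty: 20% of €703,900 = €140,780
Penalty before surcharge: €140,780 + €7,650 = €148,430
Administrative surcharge: 20% of €148,430 = €29,686
Total penalty: €148,430 + €29,686 = €178,116

Penalty: €178,116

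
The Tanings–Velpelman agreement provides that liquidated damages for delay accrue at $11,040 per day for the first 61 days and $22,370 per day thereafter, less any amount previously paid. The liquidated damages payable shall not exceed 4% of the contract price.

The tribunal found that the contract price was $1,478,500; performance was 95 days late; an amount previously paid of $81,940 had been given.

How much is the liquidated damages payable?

First 61 days: 61 × $11,040 = $673,440
Remaining days: (95 − 61) × $22,370 = $760,580
Accrued per-day damages: $673,440 + $760,580 = $1,434,020
Less amount previously paid: $1,434,020 − $81,940 = $1,352,080
Cap: 4% of $1,478,500 = $59,140
Cap at $59,140: $1,352,080 exceeds the cap → $59,140

$59,140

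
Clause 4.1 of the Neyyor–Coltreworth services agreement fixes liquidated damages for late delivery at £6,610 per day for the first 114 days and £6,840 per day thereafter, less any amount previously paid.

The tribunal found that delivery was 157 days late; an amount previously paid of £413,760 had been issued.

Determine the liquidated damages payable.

£633,900

First 114 days: 114 × £6,610 = £753,540
Remaining days: (157 − 114) × £6,840 = £294,120
Accrued per-day damages: £753,540 + £294,120 = £1,047,660
Less amount previously paid: £1,047,660 − £413,760 = £633,900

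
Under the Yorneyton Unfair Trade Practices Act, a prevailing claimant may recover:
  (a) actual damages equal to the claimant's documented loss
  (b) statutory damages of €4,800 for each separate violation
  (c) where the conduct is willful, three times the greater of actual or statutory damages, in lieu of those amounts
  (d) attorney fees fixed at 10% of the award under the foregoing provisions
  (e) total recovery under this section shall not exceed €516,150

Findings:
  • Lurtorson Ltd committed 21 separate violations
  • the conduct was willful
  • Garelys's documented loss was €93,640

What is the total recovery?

Statutory damages: 21 × €4,800 = €100,800
Greater of actual damages (€93,640) or statutory damages (€100,800): €100,800
Trebled: 3 × €100,800 = €302,400
Attorney fees: 10% of €302,400 = €30,240
Total before cap: €302,400 + €30,240 = €332,640
Cap at €516,150: €332,640 is within the cap, no reduction.

€332,640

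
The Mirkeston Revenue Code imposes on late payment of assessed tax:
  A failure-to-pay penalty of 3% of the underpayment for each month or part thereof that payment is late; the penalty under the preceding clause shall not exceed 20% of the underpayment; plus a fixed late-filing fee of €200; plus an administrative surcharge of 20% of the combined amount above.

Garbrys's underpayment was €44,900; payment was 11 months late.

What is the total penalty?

€11,016

Accrued rate: 3% × 11 = 33%, capped at 20% → 20%
Failure-to-pay penalty: 20% of €44,900 = €8,980
Penalty before surcharge: €8,980 + €200 = €9,180
Administrative surcharge: 20% of €9,180 = €1,836
Total penalty: €9,180 + €1,836 = €11,016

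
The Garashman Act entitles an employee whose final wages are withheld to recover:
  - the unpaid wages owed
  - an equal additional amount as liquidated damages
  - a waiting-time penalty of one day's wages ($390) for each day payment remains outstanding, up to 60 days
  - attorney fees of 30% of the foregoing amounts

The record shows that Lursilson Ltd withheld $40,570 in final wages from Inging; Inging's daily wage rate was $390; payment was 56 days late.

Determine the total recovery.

Liquidated damages (equal amount): $40,570
Penalty days: min(56, 60) = 56
Waiting-time penalty: 56 × $390 = $21,840
Subtotal: $40,570 + $40,570 + $21,840 = $102,980
Attorney fees: 30% of $102,980 = $30,894
Total award: $102,980 + $30,894 = $133,874

Total award: $133,874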